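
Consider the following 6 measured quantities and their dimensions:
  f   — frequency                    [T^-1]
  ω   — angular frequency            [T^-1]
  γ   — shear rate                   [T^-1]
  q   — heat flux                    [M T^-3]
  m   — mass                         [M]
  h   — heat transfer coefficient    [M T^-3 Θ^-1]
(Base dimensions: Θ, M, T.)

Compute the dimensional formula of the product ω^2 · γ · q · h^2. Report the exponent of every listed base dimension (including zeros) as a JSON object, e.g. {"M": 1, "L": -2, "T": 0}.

{"Θ": -2, "M": 3, "T": -12}

Dimensional matrix (Θ×M×T by f×ω×γ×q×m×h):
  Θ: [ 0  0  0  0  0 -1]
  M: [ 0  0  0  1  1  1]
  T: [-1 -1 -1 -3  0 -3]
  [Θ]: (2)·0+(1)·0+(1)·0+(2)·-1 = -2
  [M]: (2)·0+(1)·0+(1)·1+(2)·1 = 3
  [T]: (2)·-1+(1)·-1+(1)·-3+(2)·-3 = -12
⇒ Θ^-2 M^3 T^-12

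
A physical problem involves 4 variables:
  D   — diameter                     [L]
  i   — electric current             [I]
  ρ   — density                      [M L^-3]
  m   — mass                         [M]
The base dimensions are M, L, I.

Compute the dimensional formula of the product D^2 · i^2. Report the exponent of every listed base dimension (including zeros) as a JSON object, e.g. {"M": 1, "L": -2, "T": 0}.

Dimensional matrix (M×L×I by D×i×ρ×m):
  M: [ 0  0  1  1]
  L: [ 1  0 -3  0]
  I: [ 0  1  0  0]
  [M]: (2)·0+(2)·0 = 0
  [L]: (2)·1+(2)·0 = 2
  [I]: (2)·0+(2)·1 = 2
⇒ L^2 I^2

{"M": 0, "L": 2, "I": 2}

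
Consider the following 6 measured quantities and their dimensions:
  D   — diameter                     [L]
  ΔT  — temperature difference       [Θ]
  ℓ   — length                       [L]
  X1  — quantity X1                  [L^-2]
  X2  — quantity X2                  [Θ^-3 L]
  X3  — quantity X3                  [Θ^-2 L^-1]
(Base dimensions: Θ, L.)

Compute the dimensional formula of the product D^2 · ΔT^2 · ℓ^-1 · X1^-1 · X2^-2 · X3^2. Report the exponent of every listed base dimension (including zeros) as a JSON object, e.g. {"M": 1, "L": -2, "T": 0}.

{"Θ": 4, "L": -1}

Write exponents as rows Θ,L / cols D,ΔT,ℓ,X1,X2,X3:
  Θ: [ 0  1  0  0 -3 -2]
  L: [ 1  0  1 -2  1 -1]
  [Θ]: (2)·0+(2)·1+(-1)·0+(-1)·0+(-2)·-3+(2)·-2 = 4
  [L]: (2)·1+(2)·0+(-1)·1+(-1)·-2+(-2)·1+(2)·-1 = -1
⇒ Θ^4 L^-1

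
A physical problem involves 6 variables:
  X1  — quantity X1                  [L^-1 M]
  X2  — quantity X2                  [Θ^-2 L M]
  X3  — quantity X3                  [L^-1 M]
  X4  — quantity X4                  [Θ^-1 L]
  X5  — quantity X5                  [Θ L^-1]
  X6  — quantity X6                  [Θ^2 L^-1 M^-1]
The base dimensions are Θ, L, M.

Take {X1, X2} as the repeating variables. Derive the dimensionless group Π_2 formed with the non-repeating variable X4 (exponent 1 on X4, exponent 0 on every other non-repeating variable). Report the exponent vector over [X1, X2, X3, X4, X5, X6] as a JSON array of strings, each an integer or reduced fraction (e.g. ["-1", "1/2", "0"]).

Write exponents as rows Θ,L,M / cols X1,X2,X3,X4,X5,X6:
  Θ: [ 0 -2  0 -1  1  2]
  L: [-1  1 -1  1 -1 -1]
  M: [ 1  1  1  0  0 -1]
Echelon form has 2 nonzero rows (pivots: X1,X2)
Pivot set = {X1,X2}, free = {X3,X4,X5,X6}
RREF:
  r0: [   1    0    1 -1/2  1/2    0]
  r1: [   0    1    0  1/2 -1/2   -1]
  r2: [   0    0    0    0    0    0]
Fix exponent of X4 at 1, X3 at 0, X5 at 0, X6 at 0; solve each RREF row for its pivot's exponent:
  r0: exp(X1) + (-1/2)·1 = 0 ⇒ exp(X1) = 1/2
  r1: exp(X2) + (1/2)·1 = 0 ⇒ exp(X2) = -1/2
Π_2 = X1^(1/2) · X2^(-1/2) · X4

["1/2", "-1/2", "0", "1", "0", "0"]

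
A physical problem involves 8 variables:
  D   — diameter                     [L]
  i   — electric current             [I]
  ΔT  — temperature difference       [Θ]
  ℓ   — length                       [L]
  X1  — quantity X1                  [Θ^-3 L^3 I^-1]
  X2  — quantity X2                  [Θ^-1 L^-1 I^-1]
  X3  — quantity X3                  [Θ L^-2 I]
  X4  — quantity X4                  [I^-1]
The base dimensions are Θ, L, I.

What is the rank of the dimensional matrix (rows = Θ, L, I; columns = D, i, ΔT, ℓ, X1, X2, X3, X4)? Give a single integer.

3

Exponent matrix [Θ,L,I] × [D,i,ΔT,ℓ,X1,X2,X3,X4]:
  Θ: [ 0  0  1  0 -3 -1  1  0]
  L: [ 1  0  0  1  3 -1 -2  0]
  I: [ 0  1  0  0 -1 -1  1 -1]
Echelon form has 3 nonzero rows (pivots: D,i,ΔT)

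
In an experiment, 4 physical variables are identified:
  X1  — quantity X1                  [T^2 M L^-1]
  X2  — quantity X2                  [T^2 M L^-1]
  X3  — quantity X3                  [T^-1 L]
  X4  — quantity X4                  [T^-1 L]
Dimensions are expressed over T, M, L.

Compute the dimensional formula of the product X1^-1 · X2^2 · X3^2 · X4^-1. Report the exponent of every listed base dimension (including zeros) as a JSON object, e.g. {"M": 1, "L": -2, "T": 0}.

Dimensional matrix (T×M×L by X1×X2×X3×X4):
  T: [ 2  2 -1 -1]
  M: [ 1  1  0  0]
  L: [-1 -1  1  1]
  [T]: (-1)·2+(2)·2+(2)·-1+(-1)·-1 = 1
  [M]: (-1)·1+(2)·1+(2)·0+(-1)·0 = 1
  [L]: (-1)·-1+(2)·-1+(2)·1+(-1)·1 = 0
⇒ T M

{"T": 1, "M": 1, "L": 0}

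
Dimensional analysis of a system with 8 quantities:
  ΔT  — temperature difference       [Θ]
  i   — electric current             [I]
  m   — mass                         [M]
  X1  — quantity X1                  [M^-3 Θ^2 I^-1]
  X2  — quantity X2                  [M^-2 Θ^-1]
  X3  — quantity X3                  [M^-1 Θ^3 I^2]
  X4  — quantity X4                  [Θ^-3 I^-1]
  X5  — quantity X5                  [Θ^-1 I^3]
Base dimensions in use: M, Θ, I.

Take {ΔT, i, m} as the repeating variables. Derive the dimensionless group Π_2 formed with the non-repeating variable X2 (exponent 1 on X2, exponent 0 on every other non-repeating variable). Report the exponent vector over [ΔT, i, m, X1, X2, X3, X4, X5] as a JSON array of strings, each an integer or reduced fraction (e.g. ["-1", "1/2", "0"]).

Exponent matrix [M,Θ,I] × [ΔT,i,m,X1,X2,X3,X4,X5]:
  M: [ 0  0  1 -3 -2 -1  0  0]
  Θ: [ 1  0  0  2 -1  3 -3 -1]
  I: [ 0  1  0 -1  0  2 -1  3]
Echelon form has 3 nonzero rows (pivots: ΔT,i,m)
Pivot set = {ΔT,i,m}, free = {X1,X2,X3,X4,X5}
RREF:
  r0: [   1    0    0    2   -1    3   -3   -1]
  r1: [   0    1    0   -1    0    2   -1    3]
  r2: [   0    0    1   -3   -2   -1    0    0]
Fix exponent of X2 at 1, X1 at 0, X3 at 0, X4 at 0, X5 at 0; solve each RREF row for its pivot's exponent:
  r0: exp(ΔT) + (-1)·1 = 0 ⇒ exp(ΔT) = 1
  r1: exp(i) + (0)·1 = 0 ⇒ exp(i) = 0
  r2: exp(m) + (-2)·1 = 0 ⇒ exp(m) = 2
Π_2 = ΔT · m^2 · X2

["1", "0", "2", "0", "1", "0", "0", "0"]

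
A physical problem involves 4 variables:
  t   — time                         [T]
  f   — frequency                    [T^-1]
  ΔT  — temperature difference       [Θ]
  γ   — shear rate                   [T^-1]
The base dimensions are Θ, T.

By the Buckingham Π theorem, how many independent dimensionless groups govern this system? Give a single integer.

2

Exponent matrix [Θ,T] × [t,f,ΔT,γ]:
  Θ: [ 0  0  1  0]
  T: [ 1 -1  0 -1]
RREF → pivots at {t,ΔT} ⇒ r = 2
4 vars − rank 2 = 2 Π groups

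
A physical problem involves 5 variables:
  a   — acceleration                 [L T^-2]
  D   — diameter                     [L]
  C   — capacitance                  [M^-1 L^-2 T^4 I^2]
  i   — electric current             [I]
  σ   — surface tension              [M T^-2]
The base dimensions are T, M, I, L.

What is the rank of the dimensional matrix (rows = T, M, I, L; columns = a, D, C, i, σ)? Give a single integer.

4

Write exponents as rows T,M,I,L / cols a,D,C,i,σ:
  T: [-2  0  4  0 -2]
  M: [ 0  0 -1  0  1]
  I: [ 0  0  2  1  0]
  L: [ 1  1 -2  0  0]
RREF → pivots at {a,D,C,i} ⇒ r = 4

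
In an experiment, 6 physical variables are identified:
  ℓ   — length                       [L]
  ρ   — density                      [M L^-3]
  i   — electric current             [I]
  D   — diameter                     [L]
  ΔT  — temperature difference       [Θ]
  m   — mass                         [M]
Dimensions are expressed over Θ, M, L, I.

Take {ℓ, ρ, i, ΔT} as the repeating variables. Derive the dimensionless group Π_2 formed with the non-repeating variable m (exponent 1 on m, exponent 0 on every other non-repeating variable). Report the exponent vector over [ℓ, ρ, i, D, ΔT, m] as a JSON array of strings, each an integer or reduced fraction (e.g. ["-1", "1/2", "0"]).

["-3", "-1", "0", "0", "0", "1"]

Exponent matrix [Θ,M,L,I] × [ℓ,ρ,i,D,ΔT,m]:
  Θ: [ 0  0  0  0  1  0]
  M: [ 0  1  0  0  0  1]
  L: [ 1 -3  0  1  0  0]
  I: [ 0  0  1  0  0  0]
Row reduction gives pivot columns ℓ,ρ,i,ΔT; rank = 4
Pivot set = {ℓ,ρ,i,ΔT}, free = {D,m}
RREF:
  r0: [   1    0    0    1    0    3]
  r1: [   0    1    0    0    0    1]
  r2: [   0    0    1    0    0    0]
  r3: [   0    0    0    0    1    0]
Fix exponent of m at 1, D at 0; solve each RREF row for its pivot's exponent:
  r0: exp(ℓ) + (3)·1 = 0 ⇒ exp(ℓ) = -3
  r1: exp(ρ) + (1)·1 = 0 ⇒ exp(ρ) = -1
  r2: exp(i) + (0)·1 = 0 ⇒ exp(i) = 0
  r3: exp(ΔT) + (0)·1 = 0 ⇒ exp(ΔT) = 0
Π_2 = ℓ^-3 · ρ^-1 · m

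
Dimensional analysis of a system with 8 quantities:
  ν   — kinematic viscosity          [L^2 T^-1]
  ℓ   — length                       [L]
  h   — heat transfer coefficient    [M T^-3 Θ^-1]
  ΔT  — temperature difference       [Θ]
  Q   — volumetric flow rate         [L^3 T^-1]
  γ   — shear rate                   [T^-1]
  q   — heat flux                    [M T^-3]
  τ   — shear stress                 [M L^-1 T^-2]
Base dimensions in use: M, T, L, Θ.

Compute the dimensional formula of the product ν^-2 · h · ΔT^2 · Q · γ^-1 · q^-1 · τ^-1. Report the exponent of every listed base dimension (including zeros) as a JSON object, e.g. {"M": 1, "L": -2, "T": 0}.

{"M": -1, "T": 4, "L": 0, "Θ": 1}

Write exponents as rows M,T,L,Θ / cols ν,ℓ,h,ΔT,Q,γ,q,τ:
  M: [ 0  0  1  0  0  0  1  1]
  T: [-1  0 -3  0 -1 -1 -3 -2]
  L: [ 2  1  0  0  3  0  0 -1]
  Θ: [ 0  0 -1  1  0  0  0  0]
  [M]: (-2)·0+(1)·1+(2)·0+(1)·0+(-1)·0+(-1)·1+(-1)·1 = -1
  [T]: (-2)·-1+(1)·-3+(2)·0+(1)·-1+(-1)·-1+(-1)·-3+(-1)·-2 = 4
  [L]: (-2)·2+(1)·0+(2)·0+(1)·3+(-1)·0+(-1)·0+(-1)·-1 = 0
  [Θ]: (-2)·0+(1)·-1+(2)·1+(1)·0+(-1)·0+(-1)·0+(-1)·0 = 1
⇒ M^-1 T^4 Θ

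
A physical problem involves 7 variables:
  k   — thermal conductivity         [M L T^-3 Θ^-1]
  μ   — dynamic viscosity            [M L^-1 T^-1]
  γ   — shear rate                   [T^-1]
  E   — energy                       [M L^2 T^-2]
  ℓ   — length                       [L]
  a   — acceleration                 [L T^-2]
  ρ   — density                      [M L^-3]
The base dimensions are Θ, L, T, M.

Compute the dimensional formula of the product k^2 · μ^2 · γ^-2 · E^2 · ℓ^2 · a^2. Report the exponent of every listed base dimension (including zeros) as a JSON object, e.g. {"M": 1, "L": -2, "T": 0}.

Exponent matrix [Θ,L,T,M] × [k,μ,γ,E,ℓ,a,ρ]:
  Θ: [-1  0  0  0  0  0  0]
  L: [ 1 -1  0  2  1  1 -3]
  T: [-3 -1 -1 -2  0 -2  0]
  M: [ 1  1  0  1  0  0  1]
  [Θ]: (2)·-1+(2)·0+(-2)·0+(2)·0+(2)·0+(2)·0 = -2
  [L]: (2)·1+(2)·-1+(-2)·0+(2)·2+(2)·1+(2)·1 = 8
  [T]: (2)·-3+(2)·-1+(-2)·-1+(2)·-2+(2)·0+(2)·-2 = -14
  [M]: (2)·1+(2)·1+(-2)·0+(2)·1+(2)·0+(2)·0 = 6
⇒ Θ^-2 L^8 T^-14 M^6

{"Θ": -2, "L": 8, "T": -14, "M": 6}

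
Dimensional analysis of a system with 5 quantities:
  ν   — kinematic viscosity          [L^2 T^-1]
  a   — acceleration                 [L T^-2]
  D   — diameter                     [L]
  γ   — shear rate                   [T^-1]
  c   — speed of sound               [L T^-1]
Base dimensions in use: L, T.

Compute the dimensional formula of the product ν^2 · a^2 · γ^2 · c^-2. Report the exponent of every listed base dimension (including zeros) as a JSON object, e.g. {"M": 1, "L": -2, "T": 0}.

{"L": 4, "T": -6}

Write exponents as rows L,T / cols ν,a,D,γ,c:
  L: [ 2  1  1  0  1]
  T: [-1 -2  0 -1 -1]
  [L]: (2)·2+(2)·1+(2)·0+(-2)·1 = 4
  [T]: (2)·-1+(2)·-2+(2)·-1+(-2)·-1 = -6
⇒ L^4 T^-6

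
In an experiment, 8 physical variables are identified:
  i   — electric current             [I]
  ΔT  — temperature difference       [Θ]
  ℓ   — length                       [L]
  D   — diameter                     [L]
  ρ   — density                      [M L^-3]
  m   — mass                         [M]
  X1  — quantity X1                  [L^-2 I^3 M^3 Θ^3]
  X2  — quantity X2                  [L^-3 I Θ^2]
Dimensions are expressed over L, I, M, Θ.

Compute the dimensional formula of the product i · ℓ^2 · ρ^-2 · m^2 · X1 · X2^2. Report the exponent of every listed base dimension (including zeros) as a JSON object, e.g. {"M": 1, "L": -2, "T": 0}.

Dimensional matrix (L×I×M×Θ by i×ΔT×ℓ×D×ρ×m×X1×X2):
  L: [ 0  0  1  1 -3  0 -2 -3]
  I: [ 1  0  0  0  0  0  3  1]
  M: [ 0  0  0  0  1  1  3  0]
  Θ: [ 0  1  0  0  0  0  3  2]
  [L]: (1)·0+(2)·1+(-2)·-3+(2)·0+(1)·-2+(2)·-3 = 0
  [I]: (1)·1+(2)·0+(-2)·0+(2)·0+(1)·3+(2)·1 = 6
  [M]: (1)·0+(2)·0+(-2)·1+(2)·1+(1)·3+(2)·0 = 3
  [Θ]: (1)·0+(2)·0+(-2)·0+(2)·0+(1)·3+(2)·2 = 7
⇒ I^6 M^3 Θ^7

{"L": 0, "I": 6, "M": 3, "Θ": 7}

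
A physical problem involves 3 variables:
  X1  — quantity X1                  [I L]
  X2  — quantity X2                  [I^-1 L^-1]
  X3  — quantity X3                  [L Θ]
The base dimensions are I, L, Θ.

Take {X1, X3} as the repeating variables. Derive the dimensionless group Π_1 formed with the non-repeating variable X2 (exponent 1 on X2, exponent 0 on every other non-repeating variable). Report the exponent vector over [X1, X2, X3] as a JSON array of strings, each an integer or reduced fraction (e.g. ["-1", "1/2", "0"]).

Exponent matrix [I,L,Θ] × [X1,X2,X3]:
  I: [ 1 -1  0]
  L: [ 1 -1  1]
  Θ: [ 0  0  1]
Echelon form has 2 nonzero rows (pivots: X1,X3)
Repeat: X1,X3; free: X2
RREF:
  r0: [   1   -1    0]
  r1: [   0    0    1]
  r2: [   0    0    0]
Fix exponent of X2 at 1; solve each RREF row for its pivot's exponent:
  r0: exp(X1) + (-1)·1 = 0 ⇒ exp(X1) = 1
  r1: exp(X3) + (0)·1 = 0 ⇒ exp(X3) = 0
Π_1 = X1 · X2

["1", "1", "0"]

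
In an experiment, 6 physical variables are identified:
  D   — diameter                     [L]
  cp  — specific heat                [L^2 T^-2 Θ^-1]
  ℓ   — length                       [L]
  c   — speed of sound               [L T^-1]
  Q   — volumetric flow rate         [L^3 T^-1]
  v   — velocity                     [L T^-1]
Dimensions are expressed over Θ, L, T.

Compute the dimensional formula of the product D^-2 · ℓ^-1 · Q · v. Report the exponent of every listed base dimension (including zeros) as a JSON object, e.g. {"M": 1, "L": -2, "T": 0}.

{"Θ": 0, "L": 1, "T": -2}

Exponent matrix [Θ,L,T] × [D,cp,ℓ,c,Q,v]:
  Θ: [ 0 -1  0  0  0  0]
  L: [ 1  2  1  1  3  1]
  T: [ 0 -2  0 -1 -1 -1]
  [Θ]: (-2)·0+(-1)·0+(1)·0+(1)·0 = 0
  [L]: (-2)·1+(-1)·1+(1)·3+(1)·1 = 1
  [T]: (-2)·0+(-1)·0+(1)·-1+(1)·-1 = -2
⇒ L T^-2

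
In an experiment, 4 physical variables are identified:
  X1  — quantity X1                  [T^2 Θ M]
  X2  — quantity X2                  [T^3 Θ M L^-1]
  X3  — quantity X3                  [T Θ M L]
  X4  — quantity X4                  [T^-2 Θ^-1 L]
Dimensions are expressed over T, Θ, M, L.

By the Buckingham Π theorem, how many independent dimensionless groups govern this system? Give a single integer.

Write exponents as rows T,Θ,M,L / cols X1,X2,X3,X4:
  T: [ 2  3  1 -2]
  Θ: [ 1  1  1 -1]
  M: [ 1  1  1  0]
  L: [ 0 -1  1  1]
Row reduction gives pivot columns X1,X2,X4; rank = 3
Π count = n − r = 4 − 3 = 1

1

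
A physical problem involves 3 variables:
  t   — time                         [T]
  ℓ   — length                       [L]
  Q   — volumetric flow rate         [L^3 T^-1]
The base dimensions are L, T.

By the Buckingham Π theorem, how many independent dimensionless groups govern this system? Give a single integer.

1

Dimensional matrix (L×T by t×ℓ×Q):
  L: [ 0  1  3]
  T: [ 1  0 -1]
Row reduction gives pivot columns t,ℓ; rank = 2
n=3, r=2 ⇒ 1 dimensionless group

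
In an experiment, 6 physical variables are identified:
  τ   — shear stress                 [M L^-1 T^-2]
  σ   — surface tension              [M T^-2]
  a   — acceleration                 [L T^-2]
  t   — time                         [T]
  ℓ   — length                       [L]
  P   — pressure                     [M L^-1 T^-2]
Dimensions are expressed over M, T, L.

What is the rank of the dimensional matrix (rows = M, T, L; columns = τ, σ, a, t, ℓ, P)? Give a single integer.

3

Write exponents as rows M,T,L / cols τ,σ,a,t,ℓ,P:
  M: [ 1  1  0  0  0  1]
  T: [-2 -2 -2  1  0 -2]
  L: [-1  0  1  0  1 -1]
Echelon form has 3 nonzero rows (pivots: τ,σ,a)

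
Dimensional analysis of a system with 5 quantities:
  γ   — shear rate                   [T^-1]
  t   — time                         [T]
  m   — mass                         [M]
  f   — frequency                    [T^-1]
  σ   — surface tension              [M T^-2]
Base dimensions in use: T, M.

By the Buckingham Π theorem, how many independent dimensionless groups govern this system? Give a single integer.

3

Dimensional matrix (T×M by γ×t×m×f×σ):
  T: [-1  1  0 -1 -2]
  M: [ 0  0  1  0  1]
Row reduction gives pivot columns γ,m; rank = 2
n=5, r=2 ⇒ 3 dimensionless groups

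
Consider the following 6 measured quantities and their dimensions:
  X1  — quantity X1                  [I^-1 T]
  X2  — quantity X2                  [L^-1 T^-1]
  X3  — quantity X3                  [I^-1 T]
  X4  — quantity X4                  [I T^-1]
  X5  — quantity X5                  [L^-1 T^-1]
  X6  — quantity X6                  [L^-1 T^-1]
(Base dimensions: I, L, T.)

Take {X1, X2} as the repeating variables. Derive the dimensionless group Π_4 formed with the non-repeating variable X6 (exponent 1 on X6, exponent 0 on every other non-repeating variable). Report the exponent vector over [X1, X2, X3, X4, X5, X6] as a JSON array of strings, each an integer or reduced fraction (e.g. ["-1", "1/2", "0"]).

["0", "-1", "0", "0", "0", "1"]

Exponent matrix [I,L,T] × [X1,X2,X3,X4,X5,X6]:
  I: [-1  0 -1  1  0  0]
  L: [ 0 -1  0  0 -1 -1]
  T: [ 1 -1  1 -1 -1 -1]
Row reduction gives pivot columns X1,X2; rank = 2
Repeat: X1,X2; free: X3,X4,X5,X6
RREF:
  r0: [   1    0    1   -1    0    0]
  r1: [   0    1    0    0    1    1]
  r2: [   0    0    0    0    0    0]
Fix exponent of X6 at 1, X3 at 0, X4 at 0, X5 at 0; solve each RREF row for its pivot's exponent:
  r0: exp(X1) + (0)·1 = 0 ⇒ exp(X1) = 0
  r1: exp(X2) + (1)·1 = 0 ⇒ exp(X2) = -1
Π_4 = X2^-1 · X6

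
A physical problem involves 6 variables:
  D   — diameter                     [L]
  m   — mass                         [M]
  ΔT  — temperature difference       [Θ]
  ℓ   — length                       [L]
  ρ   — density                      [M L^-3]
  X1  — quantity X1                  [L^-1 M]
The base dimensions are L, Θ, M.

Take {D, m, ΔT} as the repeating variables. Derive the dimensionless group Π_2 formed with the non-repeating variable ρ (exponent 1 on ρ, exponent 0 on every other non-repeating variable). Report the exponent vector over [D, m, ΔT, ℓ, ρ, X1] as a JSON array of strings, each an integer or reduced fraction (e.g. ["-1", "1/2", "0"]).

["3", "-1", "0", "0", "1", "0"]

Dimensional matrix (L×Θ×M by D×m×ΔT×ℓ×ρ×X1):
  L: [ 1  0  0  1 -3 -1]
  Θ: [ 0  0  1  0  0  0]
  M: [ 0  1  0  0  1  1]
Row reduction gives pivot columns D,m,ΔT; rank = 3
Repeat: D,m,ΔT; free: ℓ,ρ,X1
RREF:
  r0: [   1    0    0    1   -3   -1]
  r1: [   0    1    0    0    1    1]
  r2: [   0    0    1    0    0    0]
Fix exponent of ρ at 1, ℓ at 0, X1 at 0; solve each RREF row for its pivot's exponent:
  r0: exp(D) + (-3)·1 = 0 ⇒ exp(D) = 3
  r1: exp(m) + (1)·1 = 0 ⇒ exp(m) = -1
  r2: exp(ΔT) + (0)·1 = 0 ⇒ exp(ΔT) = 0
Π_2 = D^3 · m^-1 · ρ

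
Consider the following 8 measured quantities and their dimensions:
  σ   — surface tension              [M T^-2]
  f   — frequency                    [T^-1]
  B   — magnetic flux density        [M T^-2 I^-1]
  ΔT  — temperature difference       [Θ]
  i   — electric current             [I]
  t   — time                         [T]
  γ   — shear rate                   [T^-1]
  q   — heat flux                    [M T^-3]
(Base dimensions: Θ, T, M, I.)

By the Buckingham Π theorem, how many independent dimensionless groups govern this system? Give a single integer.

4

Dimensional matrix (Θ×T×M×I by σ×f×B×ΔT×i×t×γ×q):
  Θ: [ 0  0  0  1  0  0  0  0]
  T: [-2 -1 -2  0  0  1 -1 -3]
  M: [ 1  0  1  0  0  0  0  1]
  I: [ 0  0 -1  0  1  0  0  0]
Echelon form has 4 nonzero rows (pivots: σ,f,B,ΔT)
n=8, r=4 ⇒ 4 dimensionless groups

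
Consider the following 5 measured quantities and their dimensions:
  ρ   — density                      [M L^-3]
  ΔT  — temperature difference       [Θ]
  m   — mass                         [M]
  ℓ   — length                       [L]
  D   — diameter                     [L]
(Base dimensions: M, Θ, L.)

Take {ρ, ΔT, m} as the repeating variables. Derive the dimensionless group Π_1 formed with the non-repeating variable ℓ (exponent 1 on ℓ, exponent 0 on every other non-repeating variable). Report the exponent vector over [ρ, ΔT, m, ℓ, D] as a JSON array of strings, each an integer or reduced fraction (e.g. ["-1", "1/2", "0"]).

["1/3", "0", "-1/3", "1", "0"]

Write exponents as rows M,Θ,L / cols ρ,ΔT,m,ℓ,D:
  M: [ 1  0  1  0  0]
  Θ: [ 0  1  0  0  0]
  L: [-3  0  0  1  1]
RREF → pivots at {ρ,ΔT,m} ⇒ r = 3
Repeat: ρ,ΔT,m; free: ℓ,D
RREF:
  r0: [   1    0    0 -1/3 -1/3]
  r1: [   0    1    0    0    0]
  r2: [   0    0    1  1/3  1/3]
Fix exponent of ℓ at 1, D at 0; solve each RREF row for its pivot's exponent:
  r0: exp(ρ) + (-1/3)·1 = 0 ⇒ exp(ρ) = 1/3
  r1: exp(ΔT) + (0)·1 = 0 ⇒ exp(ΔT) = 0
  r2: exp(m) + (1/3)·1 = 0 ⇒ exp(m) = -1/3
Π_1 = ρ^(1/3) · m^(-1/3) · ℓ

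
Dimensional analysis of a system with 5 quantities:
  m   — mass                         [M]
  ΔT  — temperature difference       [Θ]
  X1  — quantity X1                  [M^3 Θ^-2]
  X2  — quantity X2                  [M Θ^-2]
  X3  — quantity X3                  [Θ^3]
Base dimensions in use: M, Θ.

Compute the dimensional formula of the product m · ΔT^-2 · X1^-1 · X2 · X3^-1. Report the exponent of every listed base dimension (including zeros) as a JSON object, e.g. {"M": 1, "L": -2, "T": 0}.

{"M": -1, "Θ": -5}

Dimensional matrix (M×Θ by m×ΔT×X1×X2×X3):
  M: [ 1  0  3  1  0]
  Θ: [ 0  1 -2 -2  3]
  [M]: (1)·1+(-2)·0+(-1)·3+(1)·1+(-1)·0 = -1
  [Θ]: (1)·0+(-2)·1+(-1)·-2+(1)·-2+(-1)·3 = -5
⇒ M^-1 Θ^-5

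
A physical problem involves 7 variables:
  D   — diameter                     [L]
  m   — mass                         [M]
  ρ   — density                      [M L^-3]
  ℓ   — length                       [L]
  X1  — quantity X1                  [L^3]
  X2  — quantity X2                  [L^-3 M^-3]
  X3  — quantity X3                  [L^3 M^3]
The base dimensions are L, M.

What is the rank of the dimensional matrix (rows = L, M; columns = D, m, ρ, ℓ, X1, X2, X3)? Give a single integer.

2

Exponent matrix [L,M] × [D,m,ρ,ℓ,X1,X2,X3]:
  L: [ 1  0 -3  1  3 -3  3]
  M: [ 0  1  1  0  0 -3  3]
RREF → pivots at {D,m} ⇒ r = 2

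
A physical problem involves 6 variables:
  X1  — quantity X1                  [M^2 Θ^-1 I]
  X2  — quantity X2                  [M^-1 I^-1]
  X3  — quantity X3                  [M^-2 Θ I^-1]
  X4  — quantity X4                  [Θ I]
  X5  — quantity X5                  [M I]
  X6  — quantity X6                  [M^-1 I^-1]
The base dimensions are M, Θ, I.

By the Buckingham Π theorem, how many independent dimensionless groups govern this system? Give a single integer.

Write exponents as rows M,Θ,I / cols X1,X2,X3,X4,X5,X6:
  M: [ 2 -1 -2  0  1 -1]
  Θ: [-1  0  1  1  0  0]
  I: [ 1 -1 -1  1  1 -1]
Echelon form has 2 nonzero rows (pivots: X1,X2)
n=6, r=2 ⇒ 4 dimensionless groups

4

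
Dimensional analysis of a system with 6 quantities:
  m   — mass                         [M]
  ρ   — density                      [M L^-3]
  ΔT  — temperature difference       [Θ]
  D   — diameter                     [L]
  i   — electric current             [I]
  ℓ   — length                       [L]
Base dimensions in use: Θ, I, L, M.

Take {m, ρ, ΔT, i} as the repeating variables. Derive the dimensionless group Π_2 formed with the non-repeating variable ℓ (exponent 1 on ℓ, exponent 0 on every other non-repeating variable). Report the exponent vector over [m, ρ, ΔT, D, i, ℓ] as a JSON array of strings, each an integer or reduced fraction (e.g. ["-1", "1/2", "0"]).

Write exponents as rows Θ,I,L,M / cols m,ρ,ΔT,D,i,ℓ:
  Θ: [ 0  0  1  0  0  0]
  I: [ 0  0  0  0  1  0]
  L: [ 0 -3  0  1  0  1]
  M: [ 1  1  0  0  0  0]
Row reduction gives pivot columns m,ρ,ΔT,i; rank = 4
Pivot set = {m,ρ,ΔT,i}, free = {D,ℓ}
RREF:
  r0: [   1    0    0  1/3    0  1/3]
  r1: [   0    1    0 -1/3    0 -1/3]
  r2: [   0    0    1    0    0    0]
  r3: [   0    0    0    0    1    0]
Fix exponent of ℓ at 1, D at 0; solve each RREF row for its pivot's exponent:
  r0: exp(m) + (1/3)·1 = 0 ⇒ exp(m) = -1/3
  r1: exp(ρ) + (-1/3)·1 = 0 ⇒ exp(ρ) = 1/3
  r2: exp(ΔT) + (0)·1 = 0 ⇒ exp(ΔT) = 0
  r3: exp(i) + (0)·1 = 0 ⇒ exp(i) = 0
Π_2 = m^(-1/3) · ρ^(1/3) · ℓ

["-1/3", "1/3", "0", "0", "0", "1"]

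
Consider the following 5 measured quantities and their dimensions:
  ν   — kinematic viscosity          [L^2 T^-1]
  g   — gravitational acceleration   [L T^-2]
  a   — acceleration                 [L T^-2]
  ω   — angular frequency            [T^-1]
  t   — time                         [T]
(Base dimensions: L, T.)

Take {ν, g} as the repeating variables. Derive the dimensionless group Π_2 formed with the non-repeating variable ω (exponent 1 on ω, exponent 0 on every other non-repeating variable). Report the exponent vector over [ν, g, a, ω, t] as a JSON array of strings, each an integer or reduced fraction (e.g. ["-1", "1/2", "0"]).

Dimensional matrix (L×T by ν×g×a×ω×t):
  L: [ 2  1  1  0  0]
  T: [-1 -2 -2 -1  1]
Row reduction gives pivot columns ν,g; rank = 2
Pivot set = {ν,g}, free = {a,ω,t}
RREF:
  r0: [   1    0    0 -1/3  1/3]
  r1: [   0    1    1  2/3 -2/3]
Fix exponent of ω at 1, a at 0, t at 0; solve each RREF row for its pivot's exponent:
  r0: exp(ν) + (-1/3)·1 = 0 ⇒ exp(ν) = 1/3
  r1: exp(g) + (2/3)·1 = 0 ⇒ exp(g) = -2/3
Π_2 = ν^(1/3) · g^(-2/3) · ω

["1/3", "-2/3", "0", "1", "0"]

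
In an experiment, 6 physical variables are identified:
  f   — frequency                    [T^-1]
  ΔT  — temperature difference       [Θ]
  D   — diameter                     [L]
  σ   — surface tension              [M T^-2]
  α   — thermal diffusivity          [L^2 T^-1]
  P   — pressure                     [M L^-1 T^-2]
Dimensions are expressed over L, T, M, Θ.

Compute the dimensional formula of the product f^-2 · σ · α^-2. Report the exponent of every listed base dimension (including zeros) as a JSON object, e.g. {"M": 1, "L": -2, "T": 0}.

{"L": -4, "T": 2, "M": 1, "Θ": 0}

Dimensional matrix (L×T×M×Θ by f×ΔT×D×σ×α×P):
  L: [ 0  0  1  0  2 -1]
  T: [-1  0  0 -2 -1 -2]
  M: [ 0  0  0  1  0  1]
  Θ: [ 0  1  0  0  0  0]
  [L]: (-2)·0+(1)·0+(-2)·2 = -4
  [T]: (-2)·-1+(1)·-2+(-2)·-1 = 2
  [M]: (-2)·0+(1)·1+(-2)·0 = 1
  [Θ]: (-2)·0+(1)·0+(-2)·0 = 0
⇒ L^-4 T^2 M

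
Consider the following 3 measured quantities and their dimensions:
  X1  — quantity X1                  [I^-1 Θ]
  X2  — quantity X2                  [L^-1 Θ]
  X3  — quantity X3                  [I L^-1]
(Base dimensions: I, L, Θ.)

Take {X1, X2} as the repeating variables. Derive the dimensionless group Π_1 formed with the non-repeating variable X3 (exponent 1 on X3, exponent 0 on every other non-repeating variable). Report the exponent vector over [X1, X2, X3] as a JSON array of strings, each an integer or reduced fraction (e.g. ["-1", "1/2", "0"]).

["1", "-1", "1"]

Dimensional matrix (I×L×Θ by X1×X2×X3):
  I: [-1  0  1]
  L: [ 0 -1 -1]
  Θ: [ 1  1  0]
Echelon form has 2 nonzero rows (pivots: X1,X2)
Pivot set = {X1,X2}, free = {X3}
RREF:
  r0: [   1    0   -1]
  r1: [   0    1    1]
  r2: [   0    0    0]
Fix exponent of X3 at 1; solve each RREF row for its pivot's exponent:
  r0: exp(X1) + (-1)·1 = 0 ⇒ exp(X1) = 1
  r1: exp(X2) + (1)·1 = 0 ⇒ exp(X2) = -1
Π_1 = X1 · X2^-1 · X3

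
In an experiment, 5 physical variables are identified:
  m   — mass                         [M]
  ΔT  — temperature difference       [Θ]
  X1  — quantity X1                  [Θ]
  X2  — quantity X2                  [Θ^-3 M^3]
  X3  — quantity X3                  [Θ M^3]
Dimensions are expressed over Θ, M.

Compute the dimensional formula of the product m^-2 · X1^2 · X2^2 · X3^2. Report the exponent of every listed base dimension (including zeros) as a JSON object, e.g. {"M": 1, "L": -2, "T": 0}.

{"Θ": -2, "M": 10}

Exponent matrix [Θ,M] × [m,ΔT,X1,X2,X3]:
  Θ: [ 0  1  1 -3  1]
  M: [ 1  0  0  3  3]
  [Θ]: (-2)·0+(2)·1+(2)·-3+(2)·1 = -2
  [M]: (-2)·1+(2)·0+(2)·3+(2)·3 = 10
⇒ Θ^-2 M^10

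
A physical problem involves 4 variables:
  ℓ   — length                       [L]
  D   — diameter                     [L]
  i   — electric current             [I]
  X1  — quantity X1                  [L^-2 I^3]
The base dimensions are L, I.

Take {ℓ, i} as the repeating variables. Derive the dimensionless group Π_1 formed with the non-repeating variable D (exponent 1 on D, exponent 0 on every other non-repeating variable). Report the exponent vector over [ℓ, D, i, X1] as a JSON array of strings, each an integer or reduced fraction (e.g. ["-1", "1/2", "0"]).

["-1", "1", "0", "0"]

Write exponents as rows L,I / cols ℓ,D,i,X1:
  L: [ 1  1  0 -2]
  I: [ 0  0  1  3]
Row reduction gives pivot columns ℓ,i; rank = 2
Repeat: ℓ,i; free: D,X1
RREF:
  r0: [   1    1    0   -2]
  r1: [   0    0    1    3]
Fix exponent of D at 1, X1 at 0; solve each RREF row for its pivot's exponent:
  r0: exp(ℓ) + (1)·1 = 0 ⇒ exp(ℓ) = -1
  r1: exp(i) + (0)·1 = 0 ⇒ exp(i) = 0
Π_1 = ℓ^-1 · D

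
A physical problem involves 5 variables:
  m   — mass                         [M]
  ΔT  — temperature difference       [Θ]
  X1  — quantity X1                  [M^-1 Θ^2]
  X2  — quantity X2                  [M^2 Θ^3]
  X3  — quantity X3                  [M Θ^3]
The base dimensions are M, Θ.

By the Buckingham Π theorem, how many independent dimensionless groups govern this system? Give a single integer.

3

Write exponents as rows M,Θ / cols m,ΔT,X1,X2,X3:
  M: [ 1  0 -1  2  1]
  Θ: [ 0  1  2  3  3]
Echelon form has 2 nonzero rows (pivots: m,ΔT)
Π count = n − r = 5 − 2 = 3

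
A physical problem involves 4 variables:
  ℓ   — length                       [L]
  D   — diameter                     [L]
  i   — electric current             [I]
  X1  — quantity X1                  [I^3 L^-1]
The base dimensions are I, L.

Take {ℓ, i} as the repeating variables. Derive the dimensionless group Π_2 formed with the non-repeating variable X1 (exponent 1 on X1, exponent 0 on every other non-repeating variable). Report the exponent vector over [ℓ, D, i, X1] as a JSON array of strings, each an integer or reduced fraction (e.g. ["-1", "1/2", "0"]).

Exponent matrix [I,L] × [ℓ,D,i,X1]:
  I: [ 0  0  1  3]
  L: [ 1  1  0 -1]
Row reduction gives pivot columns ℓ,i; rank = 2
Repeat: ℓ,i; free: D,X1
RREF:
  r0: [   1    1    0   -1]
  r1: [   0    0    1    3]
Fix exponent of X1 at 1, D at 0; solve each RREF row for its pivot's exponent:
  r0: exp(ℓ) + (-1)·1 = 0 ⇒ exp(ℓ) = 1
  r1: exp(i) + (3)·1 = 0 ⇒ exp(i) = -3
Π_2 = ℓ · i^-3 · X1

["1", "0", "-3", "1"]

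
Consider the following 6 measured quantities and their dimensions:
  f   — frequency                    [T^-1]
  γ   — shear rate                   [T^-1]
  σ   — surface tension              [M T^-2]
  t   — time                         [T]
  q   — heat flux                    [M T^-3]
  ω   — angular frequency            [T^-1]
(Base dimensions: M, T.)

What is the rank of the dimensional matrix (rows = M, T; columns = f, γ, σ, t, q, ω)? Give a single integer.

2

Write exponents as rows M,T / cols f,γ,σ,t,q,ω:
  M: [ 0  0  1  0  1  0]
  T: [-1 -1 -2  1 -3 -1]
Row reduction gives pivot columns f,σ; rank = 2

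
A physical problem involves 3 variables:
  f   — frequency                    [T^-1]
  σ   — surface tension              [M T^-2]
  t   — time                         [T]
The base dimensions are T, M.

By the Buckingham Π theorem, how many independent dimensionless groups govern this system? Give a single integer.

1

Dimensional matrix (T×M by f×σ×t):
  T: [-1 -2  1]
  M: [ 0  1  0]
Row reduction gives pivot columns f,σ; rank = 2
3 vars − rank 2 = 1 Π group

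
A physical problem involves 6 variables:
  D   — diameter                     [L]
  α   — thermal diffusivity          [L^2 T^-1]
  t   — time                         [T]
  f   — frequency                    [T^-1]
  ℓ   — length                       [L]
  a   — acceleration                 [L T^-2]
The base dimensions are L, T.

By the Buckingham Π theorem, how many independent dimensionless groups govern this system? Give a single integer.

4

Dimensional matrix (L×T by D×α×t×f×ℓ×a):
  L: [ 1  2  0  0  1  1]
  T: [ 0 -1  1 -1  0 -2]
Echelon form has 2 nonzero rows (pivots: D,α)
Π count = n − r = 6 − 2 = 4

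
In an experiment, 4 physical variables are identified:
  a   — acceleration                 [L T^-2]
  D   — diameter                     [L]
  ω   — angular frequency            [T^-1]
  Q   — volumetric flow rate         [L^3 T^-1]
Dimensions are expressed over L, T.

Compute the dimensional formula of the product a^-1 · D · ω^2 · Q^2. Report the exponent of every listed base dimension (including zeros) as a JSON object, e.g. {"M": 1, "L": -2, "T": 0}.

{"L": 6, "T": -2}

Write exponents as rows L,T / cols a,D,ω,Q:
  L: [ 1  1  0  3]
  T: [-2  0 -1 -1]
  [L]: (-1)·1+(1)·1+(2)·0+(2)·3 = 6
  [T]: (-1)·-2+(1)·0+(2)·-1+(2)·-1 = -2
⇒ L^6 T^-2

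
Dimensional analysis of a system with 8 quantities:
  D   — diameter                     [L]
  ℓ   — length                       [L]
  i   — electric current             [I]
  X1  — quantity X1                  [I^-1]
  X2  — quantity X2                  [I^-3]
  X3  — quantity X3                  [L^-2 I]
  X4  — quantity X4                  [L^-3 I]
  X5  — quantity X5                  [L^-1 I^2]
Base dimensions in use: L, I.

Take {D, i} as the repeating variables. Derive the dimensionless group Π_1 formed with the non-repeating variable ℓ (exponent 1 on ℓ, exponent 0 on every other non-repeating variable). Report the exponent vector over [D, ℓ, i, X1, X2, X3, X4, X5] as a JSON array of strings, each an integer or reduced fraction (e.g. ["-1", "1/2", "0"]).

Exponent matrix [L,I] × [D,ℓ,i,X1,X2,X3,X4,X5]:
  L: [ 1  1  0  0  0 -2 -3 -1]
  I: [ 0  0  1 -1 -3  1  1  2]
RREF → pivots at {D,i} ⇒ r = 2
Pivot set = {D,i}, free = {ℓ,X1,X2,X3,X4,X5}
RREF:
  r0: [   1    1    0    0    0   -2   -3   -1]
  r1: [   0    0    1   -1   -3    1    1    2]
Fix exponent of ℓ at 1, X1 at 0, X2 at 0, X3 at 0, X4 at 0, X5 at 0; solve each RREF row for its pivot's exponent:
  r0: exp(D) + (1)·1 = 0 ⇒ exp(D) = -1
  r1: exp(i) + (0)·1 = 0 ⇒ exp(i) = 0
Π_1 = D^-1 · ℓ

["-1", "1", "0", "0", "0", "0", "0", "0"]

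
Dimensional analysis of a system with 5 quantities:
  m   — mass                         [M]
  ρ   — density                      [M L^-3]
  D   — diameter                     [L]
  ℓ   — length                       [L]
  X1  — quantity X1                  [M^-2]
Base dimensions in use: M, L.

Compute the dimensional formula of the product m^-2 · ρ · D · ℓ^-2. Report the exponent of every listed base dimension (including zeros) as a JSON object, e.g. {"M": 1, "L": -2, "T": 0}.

Dimensional matrix (M×L by m×ρ×D×ℓ×X1):
  M: [ 1  1  0  0 -2]
  L: [ 0 -3  1  1  0]
  [M]: (-2)·1+(1)·1+(1)·0+(-2)·0 = -1
  [L]: (-2)·0+(1)·-3+(1)·1+(-2)·1 = -4
⇒ M^-1 L^-4

{"M": -1, "L": -4}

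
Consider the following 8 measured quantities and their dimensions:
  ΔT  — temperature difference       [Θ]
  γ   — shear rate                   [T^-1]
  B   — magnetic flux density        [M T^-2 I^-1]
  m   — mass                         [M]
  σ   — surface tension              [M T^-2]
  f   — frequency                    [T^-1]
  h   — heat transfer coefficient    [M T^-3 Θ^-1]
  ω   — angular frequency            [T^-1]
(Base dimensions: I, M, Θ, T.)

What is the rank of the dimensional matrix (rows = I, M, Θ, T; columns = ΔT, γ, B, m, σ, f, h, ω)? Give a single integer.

Exponent matrix [I,M,Θ,T] × [ΔT,γ,B,m,σ,f,h,ω]:
  I: [ 0  0 -1  0  0  0  0  0]
  M: [ 0  0  1  1  1  0  1  0]
  Θ: [ 1  0  0  0  0  0 -1  0]
  T: [ 0 -1 -2  0 -2 -1 -3 -1]
Row reduction gives pivot columns ΔT,γ,B,m; rank = 4

4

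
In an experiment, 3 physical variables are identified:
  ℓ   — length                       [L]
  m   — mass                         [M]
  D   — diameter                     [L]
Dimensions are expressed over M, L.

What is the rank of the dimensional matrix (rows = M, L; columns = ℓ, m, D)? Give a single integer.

2

Dimensional matrix (M×L by ℓ×m×D):
  M: [ 0  1  0]
  L: [ 1  0  1]
RREF → pivots at {ℓ,m} ⇒ r = 2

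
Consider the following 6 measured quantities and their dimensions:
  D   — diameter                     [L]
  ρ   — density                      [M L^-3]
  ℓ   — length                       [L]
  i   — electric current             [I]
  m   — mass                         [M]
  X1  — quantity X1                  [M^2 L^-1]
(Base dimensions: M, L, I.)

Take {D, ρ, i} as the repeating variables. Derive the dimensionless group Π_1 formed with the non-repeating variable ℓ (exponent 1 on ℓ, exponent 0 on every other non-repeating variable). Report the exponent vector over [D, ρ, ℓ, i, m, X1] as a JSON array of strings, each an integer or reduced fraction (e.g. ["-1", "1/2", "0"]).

["-1", "0", "1", "0", "0", "0"]

Dimensional matrix (M×L×I by D×ρ×ℓ×i×m×X1):
  M: [ 0  1  0  0  1  2]
  L: [ 1 -3  1  0  0 -1]
  I: [ 0  0  0  1  0  0]
Echelon form has 3 nonzero rows (pivots: D,ρ,i)
Repeat: D,ρ,i; free: ℓ,m,X1
RREF:
  r0: [   1    0    1    0    3    5]
  r1: [   0    1    0    0    1    2]
  r2: [   0    0    0    1    0    0]
Fix exponent of ℓ at 1, m at 0, X1 at 0; solve each RREF row for its pivot's exponent:
  r0: exp(D) + (1)·1 = 0 ⇒ exp(D) = -1
  r1: exp(ρ) + (0)·1 = 0 ⇒ exp(ρ) = 0
  r2: exp(i) + (0)·1 = 0 ⇒ exp(i) = 0
Π_1 = D^-1 · ℓ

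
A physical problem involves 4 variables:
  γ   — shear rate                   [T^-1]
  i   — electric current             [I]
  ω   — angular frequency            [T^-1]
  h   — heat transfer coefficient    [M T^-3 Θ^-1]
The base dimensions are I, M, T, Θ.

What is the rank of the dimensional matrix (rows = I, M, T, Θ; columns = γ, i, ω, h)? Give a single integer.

3

Exponent matrix [I,M,T,Θ] × [γ,i,ω,h]:
  I: [ 0  1  0  0]
  M: [ 0  0  0  1]
  T: [-1  0 -1 -3]
  Θ: [ 0  0  0 -1]
Echelon form has 3 nonzero rows (pivots: γ,i,h)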